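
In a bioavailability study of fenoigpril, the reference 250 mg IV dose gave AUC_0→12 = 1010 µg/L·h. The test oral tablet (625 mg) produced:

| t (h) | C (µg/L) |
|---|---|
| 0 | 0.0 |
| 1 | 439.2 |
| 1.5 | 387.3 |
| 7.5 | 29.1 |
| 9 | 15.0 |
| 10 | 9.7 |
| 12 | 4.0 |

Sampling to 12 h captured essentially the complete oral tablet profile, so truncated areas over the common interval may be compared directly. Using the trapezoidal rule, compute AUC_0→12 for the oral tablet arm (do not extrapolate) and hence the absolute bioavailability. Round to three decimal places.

Trapezoidal AUC_0→12 (oral tablet):
  [0→1]: (0.0+439.2)/2 × 1 = 219.6
  [1→1.5]: (439.2+387.3)/2 × 0.5 = 206.625
  [1.5→7.5]: (387.3+29.1)/2 × 6 = 1249.2
  [7.5→9]: (29.1+15.0)/2 × 1.5 = 33.075
  [9→10]: (15.0+9.7)/2 × 1 = 12.35
  [10→12]: (9.7+4.0)/2 × 2 = 13.7
  Sum = 1734.55 µg/L·h
F = (AUC_ev/D_ev)/(AUC_iv/D_iv) = (1734.55/625)/(1010/250) = 2.77528/4.04 = 0.6870

F = 0.687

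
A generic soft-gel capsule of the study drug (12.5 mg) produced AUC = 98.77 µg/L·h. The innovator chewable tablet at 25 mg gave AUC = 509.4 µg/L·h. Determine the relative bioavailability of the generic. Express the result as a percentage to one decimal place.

F_rel = 38.8%

F_rel = (AUC_test/D_test) / (AUC_ref/D_ref)
      = (98.77/12.5) / (509.4/25)
      = 7.9016 / 20.376 = 0.3878 = 38.78%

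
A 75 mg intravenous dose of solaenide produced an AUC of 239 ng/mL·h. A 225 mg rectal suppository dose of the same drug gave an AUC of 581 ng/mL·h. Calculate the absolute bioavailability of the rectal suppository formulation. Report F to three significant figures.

F = (AUC_ev / D_ev) / (AUC_iv / D_iv)
  = (581/225) / (239/75)
  = 2.58222 / 3.18667 = 0.8103

F = 0.810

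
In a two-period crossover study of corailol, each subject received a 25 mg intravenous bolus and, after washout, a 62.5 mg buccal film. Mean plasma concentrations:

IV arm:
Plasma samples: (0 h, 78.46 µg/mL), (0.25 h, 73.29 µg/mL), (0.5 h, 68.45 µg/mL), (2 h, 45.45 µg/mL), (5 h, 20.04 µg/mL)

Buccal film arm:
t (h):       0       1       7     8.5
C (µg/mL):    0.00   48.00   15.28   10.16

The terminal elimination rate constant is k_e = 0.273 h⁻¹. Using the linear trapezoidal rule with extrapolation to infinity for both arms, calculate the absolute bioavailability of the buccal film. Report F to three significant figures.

F = 0.368

Trapezoidal AUC_0→5 (IV):
  [0→0.25]: (78.46+73.29)/2 × 0.25 = 18.96875
  [0.25→0.5]: (73.29+68.45)/2 × 0.25 = 17.7175
  [0.5→2]: (68.45+45.45)/2 × 1.5 = 85.425
  [2→5]: (45.45+20.04)/2 × 3 = 98.235
  Sum = 220.34625 µg/mL·h
IV tail: 20.04/0.273 = 73.407; AUC_iv,0→∞ = 220.34625 + 73.407 = 293.75325 µg/mL·h
Trapezoidal AUC_0→8.5 (buccal film):
  [0→1]: (0.00+48.00)/2 × 1 = 24.0
  [1→7]: (48.00+15.28)/2 × 6 = 189.84
  [7→8.5]: (15.28+10.16)/2 × 1.5 = 19.08
  Sum = 232.92 µg/mL·h
buccal film tail: 10.16/0.273 = 37.216; AUC_ev,0→∞ = 232.92 + 37.216 = 270.136 µg/mL·h
F = (AUC_ev/D_ev)/(AUC_iv/D_iv) = (270.136/62.5)/(293.75325/25) = 4.322176/11.75013 = 0.3678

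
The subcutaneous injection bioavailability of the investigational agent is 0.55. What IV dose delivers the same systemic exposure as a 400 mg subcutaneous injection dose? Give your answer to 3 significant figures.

D_iv = 220 mg

Systemic exposure from an extravascular dose = F × D_ev, so the equivalent IV dose is F × D_ev.
D_iv = F × D_ev = 0.55 × 400 = 220 mg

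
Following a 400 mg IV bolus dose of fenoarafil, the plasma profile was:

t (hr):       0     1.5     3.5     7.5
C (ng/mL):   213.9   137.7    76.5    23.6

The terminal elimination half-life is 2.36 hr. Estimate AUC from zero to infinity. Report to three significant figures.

Trapezoidal AUC_0→7.5:
  [0→1.5]: (213.9+137.7)/2 × 1.5 = 263.7
  [1.5→3.5]: (137.7+76.5)/2 × 2 = 214.2
  [3.5→7.5]: (76.5+23.6)/2 × 4 = 200.2
  Sum = 678.1 ng/mL·hr
k_e = ln2 / t½ = 0.693147 / 2.36 = 0.2937 hr^-1
Extrapolated tail: C_last / k_e = 23.6 / 0.2937 = 80.354
AUC_0→∞ = 678.1 + 80.354 = 758.454 ng/mL·hr

AUC = 758 ng/mL·hr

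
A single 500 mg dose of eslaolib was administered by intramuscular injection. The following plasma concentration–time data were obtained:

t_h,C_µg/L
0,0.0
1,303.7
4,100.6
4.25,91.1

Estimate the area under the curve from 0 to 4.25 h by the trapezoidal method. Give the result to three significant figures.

AUC = 782 µg/L·h

Trapezoidal AUC_0→4.25:
  [0→1]: (0.0+303.7)/2 × 1 = 151.85
  [1→4]: (303.7+100.6)/2 × 3 = 606.45
  [4→4.25]: (100.6+91.1)/2 × 0.25 = 23.9625
  Sum = 782.2625 µg/L·h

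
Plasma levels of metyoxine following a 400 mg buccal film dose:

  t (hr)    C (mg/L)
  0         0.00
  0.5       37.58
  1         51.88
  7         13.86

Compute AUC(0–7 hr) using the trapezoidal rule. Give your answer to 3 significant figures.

Trapezoidal AUC_0→7:
  [0→0.5]: (0.00+37.58)/2 × 0.5 = 9.395
  [0.5→1]: (37.58+51.88)/2 × 0.5 = 22.365
  [1→7]: (51.88+13.86)/2 × 6 = 197.22
  Sum = 228.98 mg/L·hr

AUC = 229 mg/L·hr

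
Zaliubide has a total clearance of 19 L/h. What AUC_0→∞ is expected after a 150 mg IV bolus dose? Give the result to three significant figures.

AUC = 7.89 mg/L·h

AUC_0→∞ = Dose_iv / CL
        = 150 / 19 = 7.89474 mg/L·h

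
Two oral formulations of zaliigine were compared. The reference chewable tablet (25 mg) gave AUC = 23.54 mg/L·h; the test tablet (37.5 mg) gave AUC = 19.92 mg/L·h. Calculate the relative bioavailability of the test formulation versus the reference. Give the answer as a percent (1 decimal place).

F_rel = 56.4%

F_rel = (AUC_test/D_test) / (AUC_ref/D_ref)
      = (19.92/37.5) / (23.54/25)
      = 0.5312 / 0.9416 = 0.5641 = 56.41%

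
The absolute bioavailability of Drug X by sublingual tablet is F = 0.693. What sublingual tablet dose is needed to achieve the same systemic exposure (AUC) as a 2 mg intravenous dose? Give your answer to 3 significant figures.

D_sublingual = 2.89 mg

For equal systemic exposure: F × D_ev = D_iv
D_ev = D_iv / F = 2 / 0.693 = 2.886 mg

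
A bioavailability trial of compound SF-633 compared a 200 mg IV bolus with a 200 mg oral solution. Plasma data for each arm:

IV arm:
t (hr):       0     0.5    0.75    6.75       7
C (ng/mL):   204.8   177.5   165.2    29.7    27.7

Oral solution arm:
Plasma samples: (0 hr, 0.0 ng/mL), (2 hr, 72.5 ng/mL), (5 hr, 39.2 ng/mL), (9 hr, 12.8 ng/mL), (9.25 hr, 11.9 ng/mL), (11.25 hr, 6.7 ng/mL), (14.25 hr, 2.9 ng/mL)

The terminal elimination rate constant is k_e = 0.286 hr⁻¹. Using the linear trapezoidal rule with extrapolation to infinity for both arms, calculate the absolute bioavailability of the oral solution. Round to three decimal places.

F = 0.472

Trapezoidal AUC_0→7 (IV):
  [0→0.5]: (204.8+177.5)/2 × 0.5 = 95.575
  [0.5→0.75]: (177.5+165.2)/2 × 0.25 = 42.8375
  [0.75→6.75]: (165.2+29.7)/2 × 6 = 584.7
  [6.75→7]: (29.7+27.7)/2 × 0.25 = 7.175
  Sum = 730.2875 ng/mL·hr
IV tail: 27.7/0.286 = 96.853; AUC_iv,0→∞ = 730.2875 + 96.853 = 827.1405 ng/mL·hr
Trapezoidal AUC_0→14.25 (oral solution):
  [0→2]: (0.0+72.5)/2 × 2 = 72.5
  [2→5]: (72.5+39.2)/2 × 3 = 167.55
  [5→9]: (39.2+12.8)/2 × 4 = 104.0
  [9→9.25]: (12.8+11.9)/2 × 0.25 = 3.0875
  [9.25→11.25]: (11.9+6.7)/2 × 2 = 18.6
  [11.25→14.25]: (6.7+2.9)/2 × 3 = 14.4
  Sum = 380.1375 ng/mL·hr
oral solution tail: 2.9/0.286 = 10.140; AUC_ev,0→∞ = 380.1375 + 10.140 = 390.2775 ng/mL·hr
F = (AUC_ev/D_ev)/(AUC_iv/D_iv) = (390.2775/200)/(827.1405/200) = 1.9513875/4.1357025 = 0.4718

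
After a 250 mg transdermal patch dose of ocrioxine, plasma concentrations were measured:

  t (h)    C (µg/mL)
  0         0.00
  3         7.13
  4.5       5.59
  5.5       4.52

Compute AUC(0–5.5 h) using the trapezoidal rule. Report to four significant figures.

Trapezoidal AUC_0→5.5:
  [0→3]: (0.00+7.13)/2 × 3 = 10.695
  [3→4.5]: (7.13+5.59)/2 × 1.5 = 9.54
  [4.5→5.5]: (5.59+4.52)/2 × 1 = 5.055
  Sum = 25.29 µg/mL·h

AUC = 25.29 µg/mL·h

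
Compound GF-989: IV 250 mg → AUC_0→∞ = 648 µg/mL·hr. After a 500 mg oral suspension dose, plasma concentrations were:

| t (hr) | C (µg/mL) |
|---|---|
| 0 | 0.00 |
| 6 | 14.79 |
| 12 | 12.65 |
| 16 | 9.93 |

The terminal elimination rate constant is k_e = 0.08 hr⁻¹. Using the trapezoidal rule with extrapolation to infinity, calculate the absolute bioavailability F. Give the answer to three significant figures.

Trapezoidal AUC_0→16 (oral suspension):
  [0→6]: (0.00+14.79)/2 × 6 = 44.37
  [6→12]: (14.79+12.65)/2 × 6 = 82.32
  [12→16]: (12.65+9.93)/2 × 4 = 45.16
  Sum = 171.85 µg/mL·hr
Tail: C_last/k_e = 9.93/0.08 = 124.125
AUC_0→∞ (oral suspension) = 171.85 + 124.125 = 295.975 µg/mL·hr
F = (AUC_ev/D_ev)/(AUC_iv/D_iv) = (295.975/500)/(648/250) = 0.59195/2.592 = 0.2284

F = 0.228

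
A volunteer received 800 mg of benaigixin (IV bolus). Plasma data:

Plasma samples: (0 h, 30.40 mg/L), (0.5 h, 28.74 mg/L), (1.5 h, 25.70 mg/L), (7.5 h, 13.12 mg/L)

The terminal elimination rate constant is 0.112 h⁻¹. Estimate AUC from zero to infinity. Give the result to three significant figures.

AUC = 276 mg/L·h

Trapezoidal AUC_0→7.5:
  [0→0.5]: (30.40+28.74)/2 × 0.5 = 14.785
  [0.5→1.5]: (28.74+25.70)/2 × 1 = 27.22
  [1.5→7.5]: (25.70+13.12)/2 × 6 = 116.46
  Sum = 158.465 mg/L·h
Extrapolated tail: C_last / k_e = 13.12 / 0.112 = 117.143
AUC_0→∞ = 158.465 + 117.143 = 275.608 mg/L·h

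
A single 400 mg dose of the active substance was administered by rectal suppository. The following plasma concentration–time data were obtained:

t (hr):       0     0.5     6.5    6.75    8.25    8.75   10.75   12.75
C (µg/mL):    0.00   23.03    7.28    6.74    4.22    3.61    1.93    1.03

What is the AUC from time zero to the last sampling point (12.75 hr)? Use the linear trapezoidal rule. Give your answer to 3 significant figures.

Trapezoidal AUC_0→12.75:
  [0→0.5]: (0.00+23.03)/2 × 0.5 = 5.7575
  [0.5→6.5]: (23.03+7.28)/2 × 6 = 90.93
  [6.5→6.75]: (7.28+6.74)/2 × 0.25 = 1.7525
  [6.75→8.25]: (6.74+4.22)/2 × 1.5 = 8.22
  [8.25→8.75]: (4.22+3.61)/2 × 0.5 = 1.9575
  [8.75→10.75]: (3.61+1.93)/2 × 2 = 5.54
  [10.75→12.75]: (1.93+1.03)/2 × 2 = 2.96
  Sum = 117.1175 µg/mL·hr

AUC = 117 µg/mL·hr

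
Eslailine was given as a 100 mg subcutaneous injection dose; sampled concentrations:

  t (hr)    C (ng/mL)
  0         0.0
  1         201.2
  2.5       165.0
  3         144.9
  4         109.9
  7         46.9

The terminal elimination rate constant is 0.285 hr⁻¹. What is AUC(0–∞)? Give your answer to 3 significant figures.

AUC = 980 ng/mL·hr

Trapezoidal AUC_0→7:
  [0→1]: (0.0+201.2)/2 × 1 = 100.6
  [1→2.5]: (201.2+165.0)/2 × 1.5 = 274.65
  [2.5→3]: (165.0+144.9)/2 × 0.5 = 77.475
  [3→4]: (144.9+109.9)/2 × 1 = 127.4
  [4→7]: (109.9+46.9)/2 × 3 = 235.2
  Sum = 815.325 ng/mL·hr
Extrapolated tail: C_last / k_e = 46.9 / 0.285 = 164.561
AUC_0→∞ = 815.325 + 164.561 = 979.886 ng/mL·hr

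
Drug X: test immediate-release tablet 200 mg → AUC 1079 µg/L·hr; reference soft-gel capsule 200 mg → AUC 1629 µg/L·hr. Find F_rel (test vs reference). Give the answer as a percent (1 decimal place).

F_rel = 66.2%

F_rel = (AUC_test/D_test) / (AUC_ref/D_ref)
      = (1079/200) / (1629/200)
      = 5.395 / 8.145 = 0.6624 = 66.24%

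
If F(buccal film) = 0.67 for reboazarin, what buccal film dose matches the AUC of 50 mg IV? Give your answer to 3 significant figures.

D_buccal = 74.6 mg

For equal systemic exposure: F × D_ev = D_iv
D_ev = D_iv / F = 50 / 0.67 = 74.6269 mg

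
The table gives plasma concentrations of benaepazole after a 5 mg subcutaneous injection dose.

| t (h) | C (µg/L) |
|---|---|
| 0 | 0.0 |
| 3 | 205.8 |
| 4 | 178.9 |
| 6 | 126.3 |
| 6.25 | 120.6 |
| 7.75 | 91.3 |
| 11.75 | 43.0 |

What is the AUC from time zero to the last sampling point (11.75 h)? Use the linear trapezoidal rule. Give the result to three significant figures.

Trapezoidal AUC_0→11.75:
  [0→3]: (0.0+205.8)/2 × 3 = 308.7
  [3→4]: (205.8+178.9)/2 × 1 = 192.35
  [4→6]: (178.9+126.3)/2 × 2 = 305.2
  [6→6.25]: (126.3+120.6)/2 × 0.25 = 30.8625
  [6.25→7.75]: (120.6+91.3)/2 × 1.5 = 158.925
  [7.75→11.75]: (91.3+43.0)/2 × 4 = 268.6
  Sum = 1264.6375 µg/L·h

AUC = 1260 µg/L·h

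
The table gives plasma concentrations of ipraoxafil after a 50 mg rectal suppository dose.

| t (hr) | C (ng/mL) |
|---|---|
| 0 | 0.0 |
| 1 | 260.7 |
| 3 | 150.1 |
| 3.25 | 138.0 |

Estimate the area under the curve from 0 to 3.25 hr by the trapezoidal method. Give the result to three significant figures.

Trapezoidal AUC_0→3.25:
  [0→1]: (0.0+260.7)/2 × 1 = 130.35
  [1→3]: (260.7+150.1)/2 × 2 = 410.8
  [3→3.25]: (150.1+138.0)/2 × 0.25 = 36.0125
  Sum = 577.1625 ng/mL·hr

AUC = 577 ng/mL·hr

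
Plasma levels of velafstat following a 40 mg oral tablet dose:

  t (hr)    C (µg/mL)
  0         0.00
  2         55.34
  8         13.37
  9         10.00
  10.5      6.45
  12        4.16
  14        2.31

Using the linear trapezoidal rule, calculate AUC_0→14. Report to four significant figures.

Trapezoidal AUC_0→14:
  [0→2]: (0.00+55.34)/2 × 2 = 55.34
  [2→8]: (55.34+13.37)/2 × 6 = 206.13
  [8→9]: (13.37+10.00)/2 × 1 = 11.685
  [9→10.5]: (10.00+6.45)/2 × 1.5 = 12.3375
  [10.5→12]: (6.45+4.16)/2 × 1.5 = 7.9575
  [12→14]: (4.16+2.31)/2 × 2 = 6.47
  Sum = 299.92 µg/mL·hr

AUC = 299.9 µg/mL·hr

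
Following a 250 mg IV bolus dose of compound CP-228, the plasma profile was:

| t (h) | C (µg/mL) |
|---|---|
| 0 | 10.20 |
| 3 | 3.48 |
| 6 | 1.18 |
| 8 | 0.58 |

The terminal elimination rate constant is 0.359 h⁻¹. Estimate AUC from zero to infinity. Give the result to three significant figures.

AUC = 30.9 µg/mL·h

Trapezoidal AUC_0→8:
  [0→3]: (10.20+3.48)/2 × 3 = 20.52
  [3→6]: (3.48+1.18)/2 × 3 = 6.99
  [6→8]: (1.18+0.58)/2 × 2 = 1.76
  Sum = 29.27 µg/mL·h
Extrapolated tail: C_last / k_e = 0.58 / 0.359 = 1.616
AUC_0→∞ = 29.27 + 1.616 = 30.886 µg/mL·h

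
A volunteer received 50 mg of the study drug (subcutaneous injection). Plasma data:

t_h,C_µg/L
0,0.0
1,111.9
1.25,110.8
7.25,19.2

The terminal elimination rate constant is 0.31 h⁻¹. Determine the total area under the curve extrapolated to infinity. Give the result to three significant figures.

AUC = 536 µg/L·h

Trapezoidal AUC_0→7.25:
  [0→1]: (0.0+111.9)/2 × 1 = 55.95
  [1→1.25]: (111.9+110.8)/2 × 0.25 = 27.8375
  [1.25→7.25]: (110.8+19.2)/2 × 6 = 390.0
  Sum = 473.7875 µg/L·h
Extrapolated tail: C_last / k_e = 19.2 / 0.31 = 61.935
AUC_0→∞ = 473.7875 + 61.935 = 535.7225 µg/L·h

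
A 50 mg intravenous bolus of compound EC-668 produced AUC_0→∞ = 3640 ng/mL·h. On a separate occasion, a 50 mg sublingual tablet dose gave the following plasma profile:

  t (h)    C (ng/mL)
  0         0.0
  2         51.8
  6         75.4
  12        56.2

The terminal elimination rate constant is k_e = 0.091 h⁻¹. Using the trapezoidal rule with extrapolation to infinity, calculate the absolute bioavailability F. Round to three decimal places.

Trapezoidal AUC_0→12 (sublingual tablet):
  [0→2]: (0.0+51.8)/2 × 2 = 51.8
  [2→6]: (51.8+75.4)/2 × 4 = 254.4
  [6→12]: (75.4+56.2)/2 × 6 = 394.8
  Sum = 701.0 ng/mL·h
Tail: C_last/k_e = 56.2/0.091 = 617.582
AUC_0→∞ (sublingual tablet) = 701.0 + 617.582 = 1318.582 ng/mL·h
F = (AUC_ev/D_ev)/(AUC_iv/D_iv) = (1318.582/50)/(3640/50) = 26.37164/72.8 = 0.3622

F = 0.362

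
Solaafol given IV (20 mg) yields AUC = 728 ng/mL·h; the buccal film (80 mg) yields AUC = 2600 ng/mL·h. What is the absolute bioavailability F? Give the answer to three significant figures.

F = (AUC_ev / D_ev) / (AUC_iv / D_iv)
  = (2600/80) / (728/20)
  = 32.5 / 36.4 = 0.8929

F = 0.893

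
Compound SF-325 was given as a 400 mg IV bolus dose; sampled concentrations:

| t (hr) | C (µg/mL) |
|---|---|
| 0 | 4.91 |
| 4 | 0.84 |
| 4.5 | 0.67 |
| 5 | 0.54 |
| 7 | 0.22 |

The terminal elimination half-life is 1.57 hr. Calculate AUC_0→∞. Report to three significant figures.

AUC = 13.4 µg/mL·hr

Trapezoidal AUC_0→7:
  [0→4]: (4.91+0.84)/2 × 4 = 11.5
  [4→4.5]: (0.84+0.67)/2 × 0.5 = 0.3775
  [4.5→5]: (0.67+0.54)/2 × 0.5 = 0.3025
  [5→7]: (0.54+0.22)/2 × 2 = 0.76
  Sum = 12.94 µg/mL·hr
k_e = ln2 / t½ = 0.693147 / 1.57 = 0.4415 hr^-1
Extrapolated tail: C_last / k_e = 0.22 / 0.4415 = 0.498
AUC_0→∞ = 12.94 + 0.498 = 13.438 µg/mL·hr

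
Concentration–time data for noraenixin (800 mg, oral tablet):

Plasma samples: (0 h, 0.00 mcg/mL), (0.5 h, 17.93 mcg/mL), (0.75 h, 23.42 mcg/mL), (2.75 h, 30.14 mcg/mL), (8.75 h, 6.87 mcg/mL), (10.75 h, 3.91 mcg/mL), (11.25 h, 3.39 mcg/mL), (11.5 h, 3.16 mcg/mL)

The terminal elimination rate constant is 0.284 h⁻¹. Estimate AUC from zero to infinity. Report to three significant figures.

Trapezoidal AUC_0→11.5:
  [0→0.5]: (0.00+17.93)/2 × 0.5 = 4.4825
  [0.5→0.75]: (17.93+23.42)/2 × 0.25 = 5.16875
  [0.75→2.75]: (23.42+30.14)/2 × 2 = 53.56
  [2.75→8.75]: (30.14+6.87)/2 × 6 = 111.03
  [8.75→10.75]: (6.87+3.91)/2 × 2 = 10.78
  [10.75→11.25]: (3.91+3.39)/2 × 0.5 = 1.825
  [11.25→11.5]: (3.39+3.16)/2 × 0.25 = 0.81875
  Sum = 187.665 mcg/mL·h
Extrapolated tail: C_last / k_e = 3.16 / 0.284 = 11.127
AUC_0→∞ = 187.665 + 11.127 = 198.792 mcg/mL·h

AUC = 199 mcg/mL·h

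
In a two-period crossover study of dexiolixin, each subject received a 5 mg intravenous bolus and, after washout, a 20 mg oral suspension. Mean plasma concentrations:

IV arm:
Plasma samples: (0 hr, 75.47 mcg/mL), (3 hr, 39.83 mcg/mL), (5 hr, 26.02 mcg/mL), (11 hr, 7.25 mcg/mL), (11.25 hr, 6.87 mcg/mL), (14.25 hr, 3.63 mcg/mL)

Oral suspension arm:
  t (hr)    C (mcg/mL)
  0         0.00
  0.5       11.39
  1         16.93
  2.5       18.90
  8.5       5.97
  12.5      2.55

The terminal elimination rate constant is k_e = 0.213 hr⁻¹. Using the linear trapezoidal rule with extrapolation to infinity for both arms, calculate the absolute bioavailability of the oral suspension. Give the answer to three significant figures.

Trapezoidal AUC_0→14.25 (IV):
  [0→3]: (75.47+39.83)/2 × 3 = 172.95
  [3→5]: (39.83+26.02)/2 × 2 = 65.85
  [5→11]: (26.02+7.25)/2 × 6 = 99.81
  [11→11.25]: (7.25+6.87)/2 × 0.25 = 1.765
  [11.25→14.25]: (6.87+3.63)/2 × 3 = 15.75
  Sum = 356.125 mcg/mL·hr
IV tail: 3.63/0.213 = 17.042; AUC_iv,0→∞ = 356.125 + 17.042 = 373.167 mcg/mL·hr
Trapezoidal AUC_0→12.5 (oral suspension):
  [0→0.5]: (0.00+11.39)/2 × 0.5 = 2.8475
  [0.5→1]: (11.39+16.93)/2 × 0.5 = 7.08
  [1→2.5]: (16.93+18.90)/2 × 1.5 = 26.8725
  [2.5→8.5]: (18.90+5.97)/2 × 6 = 74.61
  [8.5→12.5]: (5.97+2.55)/2 × 4 = 17.04
  Sum = 128.45 mcg/mL·hr
oral suspension tail: 2.55/0.213 = 11.972; AUC_ev,0→∞ = 128.45 + 11.972 = 140.422 mcg/mL·hr
F = (AUC_ev/D_ev)/(AUC_iv/D_iv) = (140.422/20)/(373.167/5) = 7.0211/74.6334 = 0.0941

F = 0.0941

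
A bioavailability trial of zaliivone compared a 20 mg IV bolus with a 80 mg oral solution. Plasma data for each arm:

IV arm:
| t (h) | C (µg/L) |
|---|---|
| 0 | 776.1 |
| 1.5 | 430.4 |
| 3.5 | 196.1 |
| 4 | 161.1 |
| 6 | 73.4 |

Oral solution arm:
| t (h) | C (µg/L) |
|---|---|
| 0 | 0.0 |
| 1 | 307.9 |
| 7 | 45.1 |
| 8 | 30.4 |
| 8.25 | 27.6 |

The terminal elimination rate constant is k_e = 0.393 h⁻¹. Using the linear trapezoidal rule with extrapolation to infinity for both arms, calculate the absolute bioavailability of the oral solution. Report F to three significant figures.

F = 0.163

Trapezoidal AUC_0→6 (IV):
  [0→1.5]: (776.1+430.4)/2 × 1.5 = 904.875
  [1.5→3.5]: (430.4+196.1)/2 × 2 = 626.5
  [3.5→4]: (196.1+161.1)/2 × 0.5 = 89.3
  [4→6]: (161.1+73.4)/2 × 2 = 234.5
  Sum = 1855.175 µg/L·h
IV tail: 73.4/0.393 = 186.768; AUC_iv,0→∞ = 1855.175 + 186.768 = 2041.943 µg/L·h
Trapezoidal AUC_0→8.25 (oral solution):
  [0→1]: (0.0+307.9)/2 × 1 = 153.95
  [1→7]: (307.9+45.1)/2 × 6 = 1059.0
  [7→8]: (45.1+30.4)/2 × 1 = 37.75
  [8→8.25]: (30.4+27.6)/2 × 0.25 = 7.25
  Sum = 1257.95 µg/L·h
oral solution tail: 27.6/0.393 = 70.229; AUC_ev,0→∞ = 1257.95 + 70.229 = 1328.179 µg/L·h
F = (AUC_ev/D_ev)/(AUC_iv/D_iv) = (1328.179/80)/(2041.943/20) = 16.6022/102.09715 = 0.1626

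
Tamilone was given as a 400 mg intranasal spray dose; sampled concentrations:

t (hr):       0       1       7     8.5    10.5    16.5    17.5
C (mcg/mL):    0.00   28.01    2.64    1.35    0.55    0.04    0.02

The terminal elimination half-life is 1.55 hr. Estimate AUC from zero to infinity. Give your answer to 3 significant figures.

AUC = 113 mcg/mL·hr

Trapezoidal AUC_0→17.5:
  [0→1]: (0.00+28.01)/2 × 1 = 14.005
  [1→7]: (28.01+2.64)/2 × 6 = 91.95
  [7→8.5]: (2.64+1.35)/2 × 1.5 = 2.9925
  [8.5→10.5]: (1.35+0.55)/2 × 2 = 1.9
  [10.5→16.5]: (0.55+0.04)/2 × 6 = 1.77
  [16.5→17.5]: (0.04+0.02)/2 × 1 = 0.03
  Sum = 112.6475 mcg/mL·hr
k_e = ln2 / t½ = 0.693147 / 1.55 = 0.4472 hr^-1
Extrapolated tail: C_last / k_e = 0.02 / 0.4472 = 0.045
AUC_0→∞ = 112.6475 + 0.045 = 112.6925 mcg/mL·hr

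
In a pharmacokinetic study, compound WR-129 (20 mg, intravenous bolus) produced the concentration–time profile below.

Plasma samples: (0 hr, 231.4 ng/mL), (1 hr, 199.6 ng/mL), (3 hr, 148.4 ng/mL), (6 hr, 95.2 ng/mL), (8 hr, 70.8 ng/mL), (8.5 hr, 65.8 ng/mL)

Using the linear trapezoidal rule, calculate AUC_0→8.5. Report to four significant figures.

Trapezoidal AUC_0→8.5:
  [0→1]: (231.4+199.6)/2 × 1 = 215.5
  [1→3]: (199.6+148.4)/2 × 2 = 348.0
  [3→6]: (148.4+95.2)/2 × 3 = 365.4
  [6→8]: (95.2+70.8)/2 × 2 = 166.0
  [8→8.5]: (70.8+65.8)/2 × 0.5 = 34.15
  Sum = 1129.05 ng/mL·hr

AUC = 1129 ng/mL·hr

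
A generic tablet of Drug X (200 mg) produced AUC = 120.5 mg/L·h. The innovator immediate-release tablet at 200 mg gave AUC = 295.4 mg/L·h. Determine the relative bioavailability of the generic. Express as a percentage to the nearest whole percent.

F_rel = 41%

F_rel = (AUC_test/D_test) / (AUC_ref/D_ref)
      = (120.5/200) / (295.4/200)
      = 0.6025 / 1.477 = 0.4079 = 40.79%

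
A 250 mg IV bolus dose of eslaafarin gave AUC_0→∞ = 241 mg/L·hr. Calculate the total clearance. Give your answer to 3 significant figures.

CL = 1.04 L/hr

CL = Dose_iv / AUC_0→∞
   = 250 / 241 = 1.03734 L/hr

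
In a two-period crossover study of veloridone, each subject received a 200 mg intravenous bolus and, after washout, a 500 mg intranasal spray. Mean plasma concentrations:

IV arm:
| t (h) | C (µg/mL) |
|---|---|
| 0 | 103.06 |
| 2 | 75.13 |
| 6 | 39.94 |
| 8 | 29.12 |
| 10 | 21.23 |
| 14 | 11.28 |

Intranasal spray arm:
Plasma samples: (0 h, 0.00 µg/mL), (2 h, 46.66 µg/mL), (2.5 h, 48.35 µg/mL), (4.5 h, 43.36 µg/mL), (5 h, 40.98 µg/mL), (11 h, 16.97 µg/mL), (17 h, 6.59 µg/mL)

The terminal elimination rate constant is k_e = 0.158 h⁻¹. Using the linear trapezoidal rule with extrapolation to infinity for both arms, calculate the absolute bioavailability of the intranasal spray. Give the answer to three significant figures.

Trapezoidal AUC_0→14 (IV):
  [0→2]: (103.06+75.13)/2 × 2 = 178.19
  [2→6]: (75.13+39.94)/2 × 4 = 230.14
  [6→8]: (39.94+29.12)/2 × 2 = 69.06
  [8→10]: (29.12+21.23)/2 × 2 = 50.35
  [10→14]: (21.23+11.28)/2 × 4 = 65.02
  Sum = 592.76 µg/mL·h
IV tail: 11.28/0.158 = 71.392; AUC_iv,0→∞ = 592.76 + 71.392 = 664.152 µg/mL·h
Trapezoidal AUC_0→17 (intranasal spray):
  [0→2]: (0.00+46.66)/2 × 2 = 46.66
  [2→2.5]: (46.66+48.35)/2 × 0.5 = 23.7525
  [2.5→4.5]: (48.35+43.36)/2 × 2 = 91.71
  [4.5→5]: (43.36+40.98)/2 × 0.5 = 21.085
  [5→11]: (40.98+16.97)/2 × 6 = 173.85
  [11→17]: (16.97+6.59)/2 × 6 = 70.68
  Sum = 427.7375 µg/mL·h
intranasal spray tail: 6.59/0.158 = 41.709; AUC_ev,0→∞ = 427.7375 + 41.709 = 469.4465 µg/mL·h
F = (AUC_ev/D_ev)/(AUC_iv/D_iv) = (469.4465/500)/(664.152/200) = 0.938893/3.32076 = 0.2827

F = 0.283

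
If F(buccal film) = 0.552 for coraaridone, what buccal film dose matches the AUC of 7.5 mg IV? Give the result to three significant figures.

D_buccal = 13.6 mg

For equal systemic exposure: F × D_ev = D_iv
D_ev = D_iv / F = 7.5 / 0.552 = 13.587 mg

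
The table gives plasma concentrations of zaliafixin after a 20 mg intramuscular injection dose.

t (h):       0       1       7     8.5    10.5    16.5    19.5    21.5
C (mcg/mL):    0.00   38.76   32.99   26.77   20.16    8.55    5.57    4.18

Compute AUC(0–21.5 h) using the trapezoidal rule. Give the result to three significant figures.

Trapezoidal AUC_0→21.5:
  [0→1]: (0.00+38.76)/2 × 1 = 19.38
  [1→7]: (38.76+32.99)/2 × 6 = 215.25
  [7→8.5]: (32.99+26.77)/2 × 1.5 = 44.82
  [8.5→10.5]: (26.77+20.16)/2 × 2 = 46.93
  [10.5→16.5]: (20.16+8.55)/2 × 6 = 86.13
  [16.5→19.5]: (8.55+5.57)/2 × 3 = 21.18
  [19.5→21.5]: (5.57+4.18)/2 × 2 = 9.75
  Sum = 443.44 mcg/mL·h

AUC = 443 mcg/mL·h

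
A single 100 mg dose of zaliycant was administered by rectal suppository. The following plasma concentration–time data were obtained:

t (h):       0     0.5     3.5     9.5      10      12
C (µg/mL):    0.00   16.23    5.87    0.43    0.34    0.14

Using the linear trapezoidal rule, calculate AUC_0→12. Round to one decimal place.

AUC = 56.8 µg/mL·h

Trapezoidal AUC_0→12:
  [0→0.5]: (0.00+16.23)/2 × 0.5 = 4.0575
  [0.5→3.5]: (16.23+5.87)/2 × 3 = 33.15
  [3.5→9.5]: (5.87+0.43)/2 × 6 = 18.9
  [9.5→10]: (0.43+0.34)/2 × 0.5 = 0.1925
  [10→12]: (0.34+0.14)/2 × 2 = 0.48
  Sum = 56.78 µg/mL·h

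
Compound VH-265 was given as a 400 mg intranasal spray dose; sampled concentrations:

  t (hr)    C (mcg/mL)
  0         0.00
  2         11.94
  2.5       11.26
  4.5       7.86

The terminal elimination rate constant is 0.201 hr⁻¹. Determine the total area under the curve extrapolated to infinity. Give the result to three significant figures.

Trapezoidal AUC_0→4.5:
  [0→2]: (0.00+11.94)/2 × 2 = 11.94
  [2→2.5]: (11.94+11.26)/2 × 0.5 = 5.8
  [2.5→4.5]: (11.26+7.86)/2 × 2 = 19.12
  Sum = 36.86 mcg/mL·hr
Extrapolated tail: C_last / k_e = 7.86 / 0.201 = 39.104
AUC_0→∞ = 36.86 + 39.104 = 75.964 mcg/mL·hr

AUC = 76.0 mcg/mL·hr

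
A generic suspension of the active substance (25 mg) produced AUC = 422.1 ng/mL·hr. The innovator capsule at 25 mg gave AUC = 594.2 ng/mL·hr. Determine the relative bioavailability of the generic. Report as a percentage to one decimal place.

F_rel = (AUC_test/D_test) / (AUC_ref/D_ref)
      = (422.1/25) / (594.2/25)
      = 16.884 / 23.768 = 0.7104 = 71.04%

F_rel = 71.0%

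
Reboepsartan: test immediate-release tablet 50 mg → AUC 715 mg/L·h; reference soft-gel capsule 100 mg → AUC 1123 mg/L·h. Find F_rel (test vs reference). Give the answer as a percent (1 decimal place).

F_rel = 127.3%

F_rel = (AUC_test/D_test) / (AUC_ref/D_ref)
      = (715/50) / (1123/100)
      = 14.3 / 11.23 = 1.2734 = 127.34%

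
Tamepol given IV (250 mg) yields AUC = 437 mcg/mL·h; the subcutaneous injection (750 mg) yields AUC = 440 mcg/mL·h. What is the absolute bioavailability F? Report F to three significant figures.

F = 0.336

F = (AUC_ev / D_ev) / (AUC_iv / D_iv)
  = (440/750) / (437/250)
  = 0.586667 / 1.748 = 0.3356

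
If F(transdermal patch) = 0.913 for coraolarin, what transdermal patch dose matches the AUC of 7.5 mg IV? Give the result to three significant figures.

For equal systemic exposure: F × D_ev = D_iv
D_ev = D_iv / F = 7.5 / 0.913 = 8.21468 mg

D_transdermal = 8.21 mg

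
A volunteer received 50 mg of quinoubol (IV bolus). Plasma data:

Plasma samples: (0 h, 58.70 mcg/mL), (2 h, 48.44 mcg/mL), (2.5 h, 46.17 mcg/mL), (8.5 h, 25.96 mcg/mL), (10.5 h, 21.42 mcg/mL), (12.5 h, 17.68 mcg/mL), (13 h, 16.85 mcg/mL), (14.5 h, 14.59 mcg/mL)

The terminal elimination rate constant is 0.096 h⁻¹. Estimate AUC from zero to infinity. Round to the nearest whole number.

AUC = 618 mcg/mL·h

Trapezoidal AUC_0→14.5:
  [0→2]: (58.70+48.44)/2 × 2 = 107.14
  [2→2.5]: (48.44+46.17)/2 × 0.5 = 23.6525
  [2.5→8.5]: (46.17+25.96)/2 × 6 = 216.39
  [8.5→10.5]: (25.96+21.42)/2 × 2 = 47.38
  [10.5→12.5]: (21.42+17.68)/2 × 2 = 39.1
  [12.5→13]: (17.68+16.85)/2 × 0.5 = 8.6325
  [13→14.5]: (16.85+14.59)/2 × 1.5 = 23.58
  Sum = 465.875 mcg/mL·h
Extrapolated tail: C_last / k_e = 14.59 / 0.096 = 151.979
AUC_0→∞ = 465.875 + 151.979 = 617.854 mcg/mL·h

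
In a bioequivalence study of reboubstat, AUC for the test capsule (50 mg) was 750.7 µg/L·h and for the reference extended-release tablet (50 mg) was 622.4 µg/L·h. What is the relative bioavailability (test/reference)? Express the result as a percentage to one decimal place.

F_rel = (AUC_test/D_test) / (AUC_ref/D_ref)
      = (750.7/50) / (622.4/50)
      = 15.014 / 12.448 = 1.2061 = 120.61%

F_rel = 120.6%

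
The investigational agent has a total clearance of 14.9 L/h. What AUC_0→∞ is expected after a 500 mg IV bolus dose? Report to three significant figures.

AUC = 33.6 mg/L·h

AUC_0→∞ = Dose_iv / CL
        = 500 / 14.9 = 33.557 mg/L·h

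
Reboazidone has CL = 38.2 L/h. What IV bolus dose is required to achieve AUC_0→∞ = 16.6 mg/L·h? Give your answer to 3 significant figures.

Dose_iv = CL × AUC_0→∞
     = 38.2 × 16.6 = 634.12 mg

Dose = 634 mg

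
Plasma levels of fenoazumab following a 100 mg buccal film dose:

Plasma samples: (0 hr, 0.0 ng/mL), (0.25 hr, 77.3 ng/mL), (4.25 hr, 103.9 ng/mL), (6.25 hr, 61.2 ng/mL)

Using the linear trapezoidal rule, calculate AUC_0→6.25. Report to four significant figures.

AUC = 537.2 ng/mL·hr

Trapezoidal AUC_0→6.25:
  [0→0.25]: (0.0+77.3)/2 × 0.25 = 9.6625
  [0.25→4.25]: (77.3+103.9)/2 × 4 = 362.4
  [4.25→6.25]: (103.9+61.2)/2 × 2 = 165.1
  Sum = 537.1625 ng/mL·hr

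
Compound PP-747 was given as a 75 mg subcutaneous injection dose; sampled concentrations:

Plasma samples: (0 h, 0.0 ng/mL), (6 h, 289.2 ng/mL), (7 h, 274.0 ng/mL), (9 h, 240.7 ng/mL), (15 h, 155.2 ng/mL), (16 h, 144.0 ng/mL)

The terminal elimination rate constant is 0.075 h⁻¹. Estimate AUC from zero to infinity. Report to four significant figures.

AUC = 4921 ng/mL·h

Trapezoidal AUC_0→16:
  [0→6]: (0.0+289.2)/2 × 6 = 867.6
  [6→7]: (289.2+274.0)/2 × 1 = 281.6
  [7→9]: (274.0+240.7)/2 × 2 = 514.7
  [9→15]: (240.7+155.2)/2 × 6 = 1187.7
  [15→16]: (155.2+144.0)/2 × 1 = 149.6
  Sum = 3001.2 ng/mL·h
Extrapolated tail: C_last / k_e = 144.0 / 0.075 = 1920.000
AUC_0→∞ = 3001.2 + 1920.000 = 4921.2 ng/mL·h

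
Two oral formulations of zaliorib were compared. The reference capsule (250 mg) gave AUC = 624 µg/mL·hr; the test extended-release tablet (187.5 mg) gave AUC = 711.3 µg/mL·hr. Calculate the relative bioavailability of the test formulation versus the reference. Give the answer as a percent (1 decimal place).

F_rel = 152.0%

F_rel = (AUC_test/D_test) / (AUC_ref/D_ref)
      = (711.3/187.5) / (624/250)
      = 3.7936 / 2.496 = 1.5199 = 151.99%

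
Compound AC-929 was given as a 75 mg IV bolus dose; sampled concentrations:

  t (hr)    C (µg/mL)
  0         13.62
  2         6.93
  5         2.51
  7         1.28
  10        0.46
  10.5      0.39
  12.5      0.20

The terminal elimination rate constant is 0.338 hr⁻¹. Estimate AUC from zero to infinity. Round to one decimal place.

AUC = 42.5 µg/mL·hr

Trapezoidal AUC_0→12.5:
  [0→2]: (13.62+6.93)/2 × 2 = 20.55
  [2→5]: (6.93+2.51)/2 × 3 = 14.16
  [5→7]: (2.51+1.28)/2 × 2 = 3.79
  [7→10]: (1.28+0.46)/2 × 3 = 2.61
  [10→10.5]: (0.46+0.39)/2 × 0.5 = 0.2125
  [10.5→12.5]: (0.39+0.20)/2 × 2 = 0.59
  Sum = 41.9125 µg/mL·hr
Extrapolated tail: C_last / k_e = 0.20 / 0.338 = 0.592
AUC_0→∞ = 41.9125 + 0.592 = 42.5045 µg/mL·hr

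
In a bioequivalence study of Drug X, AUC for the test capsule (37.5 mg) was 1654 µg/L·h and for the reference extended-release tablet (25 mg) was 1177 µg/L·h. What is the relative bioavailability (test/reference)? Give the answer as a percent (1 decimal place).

F_rel = 93.7%

F_rel = (AUC_test/D_test) / (AUC_ref/D_ref)
      = (1654/37.5) / (1177/25)
      = 44.1067 / 47.08 = 0.9368 = 93.68%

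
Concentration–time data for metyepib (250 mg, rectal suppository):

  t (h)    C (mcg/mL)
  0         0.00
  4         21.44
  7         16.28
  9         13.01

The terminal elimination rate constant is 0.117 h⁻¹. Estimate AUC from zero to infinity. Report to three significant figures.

AUC = 240 mcg/mL·h

Trapezoidal AUC_0→9:
  [0→4]: (0.00+21.44)/2 × 4 = 42.88
  [4→7]: (21.44+16.28)/2 × 3 = 56.58
  [7→9]: (16.28+13.01)/2 × 2 = 29.29
  Sum = 128.75 mcg/mL·h
Extrapolated tail: C_last / k_e = 13.01 / 0.117 = 111.197
AUC_0→∞ = 128.75 + 111.197 = 239.947 mcg/mL·h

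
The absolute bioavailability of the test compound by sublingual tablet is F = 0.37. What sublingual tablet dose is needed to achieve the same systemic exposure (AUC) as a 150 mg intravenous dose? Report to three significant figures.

For equal systemic exposure: F × D_ev = D_iv
D_ev = D_iv / F = 150 / 0.37 = 405.405 mg

D_sublingual = 405 mg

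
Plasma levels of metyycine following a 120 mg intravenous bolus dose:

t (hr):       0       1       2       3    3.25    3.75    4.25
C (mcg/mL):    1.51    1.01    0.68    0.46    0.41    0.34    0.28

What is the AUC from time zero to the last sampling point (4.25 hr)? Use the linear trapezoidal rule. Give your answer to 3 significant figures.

AUC = 3.13 mcg/mL·hr

Trapezoidal AUC_0→4.25:
  [0→1]: (1.51+1.01)/2 × 1 = 1.26
  [1→2]: (1.01+0.68)/2 × 1 = 0.845
  [2→3]: (0.68+0.46)/2 × 1 = 0.57
  [3→3.25]: (0.46+0.41)/2 × 0.25 = 0.10875
  [3.25→3.75]: (0.41+0.34)/2 × 0.5 = 0.1875
  [3.75→4.25]: (0.34+0.28)/2 × 0.5 = 0.155
  Sum = 3.12625 mcg/mL·hr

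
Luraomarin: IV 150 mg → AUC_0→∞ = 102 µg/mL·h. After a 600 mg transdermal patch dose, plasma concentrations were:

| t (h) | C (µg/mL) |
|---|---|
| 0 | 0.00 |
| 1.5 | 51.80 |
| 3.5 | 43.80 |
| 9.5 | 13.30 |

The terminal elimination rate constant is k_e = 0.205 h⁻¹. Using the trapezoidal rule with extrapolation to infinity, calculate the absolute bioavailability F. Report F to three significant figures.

F = 0.908

Trapezoidal AUC_0→9.5 (transdermal patch):
  [0→1.5]: (0.00+51.80)/2 × 1.5 = 38.85
  [1.5→3.5]: (51.80+43.80)/2 × 2 = 95.6
  [3.5→9.5]: (43.80+13.30)/2 × 6 = 171.3
  Sum = 305.75 µg/mL·h
Tail: C_last/k_e = 13.30/0.205 = 64.878
AUC_0→∞ (transdermal patch) = 305.75 + 64.878 = 370.628 µg/mL·h
F = (AUC_ev/D_ev)/(AUC_iv/D_iv) = (370.628/600)/(102/150) = 0.617713/0.68 = 0.9084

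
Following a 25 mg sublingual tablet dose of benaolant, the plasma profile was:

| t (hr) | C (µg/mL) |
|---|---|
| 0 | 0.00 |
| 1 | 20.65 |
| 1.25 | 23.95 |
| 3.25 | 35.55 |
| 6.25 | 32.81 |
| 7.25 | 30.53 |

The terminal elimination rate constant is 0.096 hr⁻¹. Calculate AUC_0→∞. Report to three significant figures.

AUC = 528 µg/mL·hr

Trapezoidal AUC_0→7.25:
  [0→1]: (0.00+20.65)/2 × 1 = 10.325
  [1→1.25]: (20.65+23.95)/2 × 0.25 = 5.575
  [1.25→3.25]: (23.95+35.55)/2 × 2 = 59.5
  [3.25→6.25]: (35.55+32.81)/2 × 3 = 102.54
  [6.25→7.25]: (32.81+30.53)/2 × 1 = 31.67
  Sum = 209.61 µg/mL·hr
Extrapolated tail: C_last / k_e = 30.53 / 0.096 = 318.021
AUC_0→∞ = 209.61 + 318.021 = 527.631 µg/mL·hr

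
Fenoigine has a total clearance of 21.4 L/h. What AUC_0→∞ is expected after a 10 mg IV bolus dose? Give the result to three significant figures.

AUC_0→∞ = Dose_iv / CL
        = 10 / 21.4 = 0.46729 mg/L·h

AUC = 0.467 mg/L·h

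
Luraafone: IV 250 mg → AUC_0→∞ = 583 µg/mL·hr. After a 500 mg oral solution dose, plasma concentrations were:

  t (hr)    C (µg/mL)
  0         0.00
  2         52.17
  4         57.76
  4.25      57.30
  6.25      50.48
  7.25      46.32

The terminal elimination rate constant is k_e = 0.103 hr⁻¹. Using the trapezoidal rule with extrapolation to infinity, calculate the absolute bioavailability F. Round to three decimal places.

F = 0.671

Trapezoidal AUC_0→7.25 (oral solution):
  [0→2]: (0.00+52.17)/2 × 2 = 52.17
  [2→4]: (52.17+57.76)/2 × 2 = 109.93
  [4→4.25]: (57.76+57.30)/2 × 0.25 = 14.3825
  [4.25→6.25]: (57.30+50.48)/2 × 2 = 107.78
  [6.25→7.25]: (50.48+46.32)/2 × 1 = 48.4
  Sum = 332.6625 µg/mL·hr
Tail: C_last/k_e = 46.32/0.103 = 449.709
AUC_0→∞ (oral solution) = 332.6625 + 449.709 = 782.3715 µg/mL·hr
F = (AUC_ev/D_ev)/(AUC_iv/D_iv) = (782.3715/500)/(583/250) = 1.564743/2.332 = 0.6710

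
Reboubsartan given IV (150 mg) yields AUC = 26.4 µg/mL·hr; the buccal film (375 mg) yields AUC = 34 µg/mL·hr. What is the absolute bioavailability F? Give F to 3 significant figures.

F = (AUC_ev / D_ev) / (AUC_iv / D_iv)
  = (34/375) / (26.4/150)
  = 0.0906667 / 0.176 = 0.5152

F = 0.515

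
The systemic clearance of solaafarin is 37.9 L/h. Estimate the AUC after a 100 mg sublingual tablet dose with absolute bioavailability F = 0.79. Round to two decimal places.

AUC = 2.08 mg/L·h

AUC_0→∞ = F × Dose / CL
        = 0.79 × 100 / 37.9 = 2.08443 mg/L·h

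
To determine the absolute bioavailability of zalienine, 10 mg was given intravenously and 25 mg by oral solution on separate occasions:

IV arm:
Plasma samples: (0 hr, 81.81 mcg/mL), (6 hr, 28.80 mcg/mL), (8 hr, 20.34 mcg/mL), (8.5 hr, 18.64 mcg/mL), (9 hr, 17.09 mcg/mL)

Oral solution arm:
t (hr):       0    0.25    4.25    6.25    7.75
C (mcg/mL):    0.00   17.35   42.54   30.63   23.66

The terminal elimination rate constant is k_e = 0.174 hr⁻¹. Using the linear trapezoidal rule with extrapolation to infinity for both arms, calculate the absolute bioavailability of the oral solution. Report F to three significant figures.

Trapezoidal AUC_0→9 (IV):
  [0→6]: (81.81+28.80)/2 × 6 = 331.83
  [6→8]: (28.80+20.34)/2 × 2 = 49.14
  [8→8.5]: (20.34+18.64)/2 × 0.5 = 9.745
  [8.5→9]: (18.64+17.09)/2 × 0.5 = 8.9325
  Sum = 399.6475 mcg/mL·hr
IV tail: 17.09/0.174 = 98.218; AUC_iv,0→∞ = 399.6475 + 98.218 = 497.8655 mcg/mL·hr
Trapezoidal AUC_0→7.75 (oral solution):
  [0→0.25]: (0.00+17.35)/2 × 0.25 = 2.16875
  [0.25→4.25]: (17.35+42.54)/2 × 4 = 119.78
  [4.25→6.25]: (42.54+30.63)/2 × 2 = 73.17
  [6.25→7.75]: (30.63+23.66)/2 × 1.5 = 40.7175
  Sum = 235.83625 mcg/mL·hr
oral solution tail: 23.66/0.174 = 135.977; AUC_ev,0→∞ = 235.83625 + 135.977 = 371.81325 mcg/mL·hr
F = (AUC_ev/D_ev)/(AUC_iv/D_iv) = (371.81325/25)/(497.8655/10) = 14.87253/49.78655 = 0.2987

F = 0.299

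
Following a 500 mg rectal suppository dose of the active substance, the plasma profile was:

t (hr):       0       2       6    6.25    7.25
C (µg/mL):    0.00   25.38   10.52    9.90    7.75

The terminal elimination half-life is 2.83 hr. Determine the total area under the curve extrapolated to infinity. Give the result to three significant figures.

AUC = 140 µg/mL·hr

Trapezoidal AUC_0→7.25:
  [0→2]: (0.00+25.38)/2 × 2 = 25.38
  [2→6]: (25.38+10.52)/2 × 4 = 71.8
  [6→6.25]: (10.52+9.90)/2 × 0.25 = 2.5525
  [6.25→7.25]: (9.90+7.75)/2 × 1 = 8.825
  Sum = 108.5575 µg/mL·hr
k_e = ln2 / t½ = 0.693147 / 2.83 = 0.2449 hr^-1
Extrapolated tail: C_last / k_e = 7.75 / 0.2449 = 31.646
AUC_0→∞ = 108.5575 + 31.646 = 140.2035 µg/mL·hr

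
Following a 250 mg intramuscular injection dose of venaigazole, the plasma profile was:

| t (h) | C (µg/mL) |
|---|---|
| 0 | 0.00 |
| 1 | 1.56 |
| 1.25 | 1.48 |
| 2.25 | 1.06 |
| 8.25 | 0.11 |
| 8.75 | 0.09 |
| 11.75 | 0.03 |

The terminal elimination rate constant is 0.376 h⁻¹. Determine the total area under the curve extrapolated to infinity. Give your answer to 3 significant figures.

AUC = 6.25 µg/mL·h

Trapezoidal AUC_0→11.75:
  [0→1]: (0.00+1.56)/2 × 1 = 0.78
  [1→1.25]: (1.56+1.48)/2 × 0.25 = 0.38
  [1.25→2.25]: (1.48+1.06)/2 × 1 = 1.27
  [2.25→8.25]: (1.06+0.11)/2 × 6 = 3.51
  [8.25→8.75]: (0.11+0.09)/2 × 0.5 = 0.05
  [8.75→11.75]: (0.09+0.03)/2 × 3 = 0.18
  Sum = 6.17 µg/mL·h
Extrapolated tail: C_last / k_e = 0.03 / 0.376 = 0.080
AUC_0→∞ = 6.17 + 0.080 = 6.25 µg/mL·h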